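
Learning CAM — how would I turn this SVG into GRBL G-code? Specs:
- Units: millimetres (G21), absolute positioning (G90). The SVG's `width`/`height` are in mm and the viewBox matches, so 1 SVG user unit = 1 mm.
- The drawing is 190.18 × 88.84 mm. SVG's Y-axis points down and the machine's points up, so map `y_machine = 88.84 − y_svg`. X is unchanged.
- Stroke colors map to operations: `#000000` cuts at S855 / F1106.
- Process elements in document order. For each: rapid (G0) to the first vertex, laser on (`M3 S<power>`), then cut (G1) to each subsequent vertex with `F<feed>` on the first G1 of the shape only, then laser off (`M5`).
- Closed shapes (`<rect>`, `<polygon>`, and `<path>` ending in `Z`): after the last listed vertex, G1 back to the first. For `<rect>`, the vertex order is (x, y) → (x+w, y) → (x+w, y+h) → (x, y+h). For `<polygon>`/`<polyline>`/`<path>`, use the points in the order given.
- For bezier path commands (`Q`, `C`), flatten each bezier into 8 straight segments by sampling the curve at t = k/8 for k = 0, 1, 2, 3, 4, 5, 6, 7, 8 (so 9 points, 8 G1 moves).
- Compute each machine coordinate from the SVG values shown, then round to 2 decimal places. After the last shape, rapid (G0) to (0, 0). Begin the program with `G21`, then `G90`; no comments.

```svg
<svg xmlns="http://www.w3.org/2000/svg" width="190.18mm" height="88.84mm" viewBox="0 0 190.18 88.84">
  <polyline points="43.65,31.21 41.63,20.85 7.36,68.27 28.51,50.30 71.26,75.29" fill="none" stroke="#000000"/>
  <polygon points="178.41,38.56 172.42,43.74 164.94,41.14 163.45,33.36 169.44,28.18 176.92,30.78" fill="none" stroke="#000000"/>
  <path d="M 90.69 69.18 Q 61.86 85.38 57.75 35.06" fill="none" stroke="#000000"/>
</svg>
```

G21
G90
G0 X43.65 Y57.63
M3 S855
G1 X41.63 Y67.99 F1106
G1 X7.36 Y20.57
G1 X28.51 Y38.54
G1 X71.26 Y13.55
M5
G0 X178.41 Y50.28
M3 S855
G1 X172.42 Y45.10 F1106
G1 X164.94 Y47.70
G1 X163.45 Y55.48
G1 X169.44 Y60.66
G1 X176.92 Y58.06
G1 X178.41 Y50.28
M5
G0 X90.69 Y19.66
M3 S855
G1 X83.87 Y16.65 F1106
G1 X77.82 Y15.72
G1 X72.54 Y16.86
G1 X68.04 Y20.09
G1 X64.31 Y25.39
G1 X61.35 Y32.78
G1 X59.16 Y42.24
G1 X57.75 Y53.78
M5
G0 X0.00 Y0.00

viewBox `0 0 190.18 88.84` with mm width/height → 1 unit = 1 mm. Flip: y_m = 88.84 − y_svg.

**Shape 1** — `<polyline>` open polyline, stroke `#000000` → cut (S855, F1106). Machine vertices: (43.65,57.63) → (41.63,67.99) → (7.36,20.57) → (28.51,38.54) → (71.26,13.55). Open path.

**Shape 2** — `<polygon>` regular polygon, stroke `#000000` → cut (S855, F1106). Machine vertices: (178.41,50.28) → (172.42,45.10) → (164.94,47.70) → (163.45,55.48) → (169.44,60.66) → (176.92,58.06) → (178.41,50.28). Closed: final G1 returns to the first vertex.

**Shape 3** — `<path>` quadratic bezier, stroke `#000000` → cut (S855, F1106). Control points (SVG): P0=(90.69,69.18), P1=(61.86,85.38), P2=(57.75,35.06); sampled at t=k/8. Machine vertices: (90.69,19.66) → (83.87,16.65) → (77.82,15.72) → (72.54,16.86) → (68.04,20.09) → (64.31,25.39) → (61.35,32.78) → (59.16,42.24) → (57.75,53.78). Open path.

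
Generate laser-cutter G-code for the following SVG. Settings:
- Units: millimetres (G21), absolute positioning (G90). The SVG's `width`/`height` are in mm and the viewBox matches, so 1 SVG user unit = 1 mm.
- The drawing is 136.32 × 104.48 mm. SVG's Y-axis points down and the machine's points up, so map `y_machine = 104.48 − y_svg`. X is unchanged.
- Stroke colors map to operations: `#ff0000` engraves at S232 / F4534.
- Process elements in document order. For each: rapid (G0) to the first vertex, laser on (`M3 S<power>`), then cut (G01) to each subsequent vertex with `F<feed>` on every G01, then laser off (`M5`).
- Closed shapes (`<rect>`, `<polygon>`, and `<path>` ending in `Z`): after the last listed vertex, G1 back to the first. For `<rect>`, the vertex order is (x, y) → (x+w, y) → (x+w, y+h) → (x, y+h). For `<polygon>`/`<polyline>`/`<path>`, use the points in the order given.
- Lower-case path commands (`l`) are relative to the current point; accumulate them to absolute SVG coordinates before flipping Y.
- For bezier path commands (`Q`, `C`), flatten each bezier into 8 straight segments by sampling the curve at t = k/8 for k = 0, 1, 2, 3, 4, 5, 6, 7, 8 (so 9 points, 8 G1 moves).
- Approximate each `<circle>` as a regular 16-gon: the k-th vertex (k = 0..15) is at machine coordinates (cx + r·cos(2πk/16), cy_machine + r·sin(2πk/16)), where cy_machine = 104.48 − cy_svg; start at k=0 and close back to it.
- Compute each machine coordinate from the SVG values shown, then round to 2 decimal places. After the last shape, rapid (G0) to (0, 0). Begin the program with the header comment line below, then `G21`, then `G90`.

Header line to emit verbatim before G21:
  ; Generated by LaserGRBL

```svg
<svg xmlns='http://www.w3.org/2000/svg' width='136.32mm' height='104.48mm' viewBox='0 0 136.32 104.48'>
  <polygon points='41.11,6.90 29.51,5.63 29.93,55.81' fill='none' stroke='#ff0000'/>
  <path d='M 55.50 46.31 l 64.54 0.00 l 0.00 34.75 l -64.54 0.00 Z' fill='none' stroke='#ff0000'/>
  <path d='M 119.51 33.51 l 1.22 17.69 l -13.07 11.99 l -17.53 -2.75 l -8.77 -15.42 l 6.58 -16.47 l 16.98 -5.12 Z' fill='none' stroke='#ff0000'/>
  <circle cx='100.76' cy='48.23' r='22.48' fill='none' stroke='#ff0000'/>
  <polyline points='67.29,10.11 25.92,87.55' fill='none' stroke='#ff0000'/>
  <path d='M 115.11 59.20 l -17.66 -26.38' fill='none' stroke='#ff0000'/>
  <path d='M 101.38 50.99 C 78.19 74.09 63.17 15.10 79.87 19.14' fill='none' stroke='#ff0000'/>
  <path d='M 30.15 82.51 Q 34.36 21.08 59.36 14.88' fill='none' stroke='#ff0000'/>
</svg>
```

Since the viewBox matches the mm dimensions, user units are millimetres directly. The only transform is the Y-flip y_m = 104.48 − y_svg.

Shape 1 is a closed polygon drawn with `<polygon>`. Its stroke #ff0000 means engrave at S232, F4534. After flipping Y the toolpath is (41.11,97.58) → (29.51,98.85) → (29.93,48.67) → (41.11,97.58), returning to the start.

Shape 2 is a rectangle drawn with `<path>`. Its stroke #ff0000 means engrave at S232, F4534. After flipping Y the toolpath is (55.50,58.17) → (120.04,58.17) → (120.04,23.42) → (55.50,23.42) → (55.50,58.17), returning to the start.

Shape 3 is a regular polygon drawn with `<path>`. Its stroke #ff0000 means engrave at S232, F4534. After flipping Y the toolpath is (119.51,70.97) → (120.73,53.28) → (107.66,41.29) → (90.13,44.04) → (81.36,59.46) → (87.94,75.93) → (104.92,81.05) → (119.51,70.97), returning to the start.

Shape 4 is a circle drawn with `<circle>`. Its stroke #ff0000 means engrave at S232, F4534. After flipping Y the toolpath is (123.24,56.25) → (121.53,64.85) → (116.66,72.15) → (109.36,77.02) → (100.76,78.73) → (92.16,77.02) → (84.86,72.15) → (79.99,64.85) → (78.28,56.25) → (79.99,47.65) → (84.86,40.35) → (92.16,35.48) → (100.76,33.77) → (109.36,35.48) → (116.66,40.35) → (121.53,47.65) → (123.24,56.25), returning to the start.

Shape 5 is a line segment drawn with `<polyline>`. Its stroke #ff0000 means engrave at S232, F4534. After flipping Y the toolpath is (67.29,94.37) → (25.92,16.93).

Shape 6 is a line segment drawn with `<path>`. Its stroke #ff0000 means engrave at S232, F4534. After flipping Y the toolpath is (115.11,45.28) → (97.45,71.66).

Shape 7 is a cubic bezier drawn with `<path>`. Its stroke #ff0000 means engrave at S232, F4534. After flipping Y the toolpath is (101.38,53.49) → (93.11,48.39) → (85.89,49.29) → (79.98,54.48) → (75.67,62.27) → (73.22,70.95) → (72.92,78.82) → (75.05,84.18) → (79.87,85.34).

Shape 8 is a quadratic bezier drawn with `<path>`. Its stroke #ff0000 means engrave at S232, F4534. After flipping Y the toolpath is (30.15,21.97) → (31.53,36.46) → (33.55,49.23) → (36.23,60.28) → (39.56,69.59) → (43.53,77.18) → (48.16,83.05) → (53.43,87.19) → (59.36,89.60).

; Generated by LaserGRBL
G21
G90
G0 X41.11 Y97.58
M3 S232
G01 X29.51 Y98.85 F4534
G01 X29.93 Y48.67 F4534
G01 X41.11 Y97.58 F4534
M5
G0 X55.50 Y58.17
M3 S232
G01 X120.04 Y58.17 F4534
G01 X120.04 Y23.42 F4534
G01 X55.50 Y23.42 F4534
G01 X55.50 Y58.17 F4534
M5
G0 X119.51 Y70.97
M3 S232
G01 X120.73 Y53.28 F4534
G01 X107.66 Y41.29 F4534
G01 X90.13 Y44.04 F4534
G01 X81.36 Y59.46 F4534
G01 X87.94 Y75.93 F4534
G01 X104.92 Y81.05 F4534
G01 X119.51 Y70.97 F4534
M5
G0 X123.24 Y56.25
M3 S232
G01 X121.53 Y64.85 F4534
G01 X116.66 Y72.15 F4534
G01 X109.36 Y77.02 F4534
G01 X100.76 Y78.73 F4534
G01 X92.16 Y77.02 F4534
G01 X84.86 Y72.15 F4534
G01 X79.99 Y64.85 F4534
G01 X78.28 Y56.25 F4534
G01 X79.99 Y47.65 F4534
G01 X84.86 Y40.35 F4534
G01 X92.16 Y35.48 F4534
G01 X100.76 Y33.77 F4534
G01 X109.36 Y35.48 F4534
G01 X116.66 Y40.35 F4534
G01 X121.53 Y47.65 F4534
G01 X123.24 Y56.25 F4534
M5
G0 X67.29 Y94.37
M3 S232
G01 X25.92 Y16.93 F4534
M5
G0 X115.11 Y45.28
M3 S232
G01 X97.45 Y71.66 F4534
M5
G0 X101.38 Y53.49
M3 S232
G01 X93.11 Y48.39 F4534
G01 X85.89 Y49.29 F4534
G01 X79.98 Y54.48 F4534
G01 X75.67 Y62.27 F4534
G01 X73.22 Y70.95 F4534
G01 X72.92 Y78.82 F4534
G01 X75.05 Y84.18 F4534
G01 X79.87 Y85.34 F4534
M5
G0 X30.15 Y21.97
M3 S232
G01 X31.53 Y36.46 F4534
G01 X33.55 Y49.23 F4534
G01 X36.23 Y60.28 F4534
G01 X39.56 Y69.59 F4534
G01 X43.53 Y77.18 F4534
G01 X48.16 Y83.05 F4534
G01 X53.43 Y87.19 F4534
G01 X59.36 Y89.60 F4534
M5
G0 X0.00 Y0.00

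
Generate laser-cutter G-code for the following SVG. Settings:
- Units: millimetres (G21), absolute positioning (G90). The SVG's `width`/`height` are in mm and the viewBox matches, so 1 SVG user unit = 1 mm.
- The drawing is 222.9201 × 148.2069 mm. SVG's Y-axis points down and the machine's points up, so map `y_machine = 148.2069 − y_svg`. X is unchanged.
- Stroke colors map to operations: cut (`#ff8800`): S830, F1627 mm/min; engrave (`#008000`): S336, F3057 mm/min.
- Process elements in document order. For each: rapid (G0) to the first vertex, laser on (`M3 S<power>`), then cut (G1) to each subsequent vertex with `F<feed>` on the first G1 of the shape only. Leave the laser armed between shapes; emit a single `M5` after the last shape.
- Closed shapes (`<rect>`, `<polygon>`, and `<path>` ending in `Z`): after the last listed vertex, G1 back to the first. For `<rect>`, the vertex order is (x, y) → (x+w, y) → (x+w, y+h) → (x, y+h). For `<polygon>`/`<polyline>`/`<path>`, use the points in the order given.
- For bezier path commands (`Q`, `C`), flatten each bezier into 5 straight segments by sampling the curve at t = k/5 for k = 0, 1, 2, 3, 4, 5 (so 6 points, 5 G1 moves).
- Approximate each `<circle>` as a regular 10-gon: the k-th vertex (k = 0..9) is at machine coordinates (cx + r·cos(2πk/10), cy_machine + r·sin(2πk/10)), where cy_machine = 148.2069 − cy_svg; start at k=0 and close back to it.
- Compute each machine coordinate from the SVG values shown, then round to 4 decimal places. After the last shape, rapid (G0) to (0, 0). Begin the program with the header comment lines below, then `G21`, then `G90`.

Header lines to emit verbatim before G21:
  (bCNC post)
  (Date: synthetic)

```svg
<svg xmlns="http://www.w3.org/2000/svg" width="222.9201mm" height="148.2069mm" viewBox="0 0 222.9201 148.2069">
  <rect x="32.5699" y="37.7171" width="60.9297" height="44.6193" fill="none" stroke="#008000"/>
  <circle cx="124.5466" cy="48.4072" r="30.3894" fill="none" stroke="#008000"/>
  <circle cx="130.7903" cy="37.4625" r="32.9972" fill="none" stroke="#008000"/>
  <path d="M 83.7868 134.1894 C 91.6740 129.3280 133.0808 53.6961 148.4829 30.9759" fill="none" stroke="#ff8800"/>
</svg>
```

(bCNC post)
(Date: synthetic)
G21
G90
G0 X32.5699 Y110.4898
M3 S336
G1 X93.4996 Y110.4898 F3057
G1 X93.4996 Y65.8705
G1 X32.5699 Y65.8705
G1 X32.5699 Y110.4898
G0 X154.9360 Y99.7997
M3 S336
G1 X149.1321 Y117.6621 F3057
G1 X133.9374 Y128.7017
G1 X115.1558 Y128.7017
G1 X99.9611 Y117.6621
G1 X94.1572 Y99.7997
G1 X99.9611 Y81.9373
G1 X115.1558 Y70.8977
G1 X133.9374 Y70.8977
G1 X149.1321 Y81.9373
G1 X154.9360 Y99.7997
G0 X163.7875 Y110.7444
M3 S336
G1 X157.4856 Y130.1397 F3057
G1 X140.9870 Y142.1266
G1 X120.5936 Y142.1266
G1 X104.0950 Y130.1397
G1 X97.7931 Y110.7444
G1 X104.0950 Y91.3491
G1 X120.5936 Y79.3622
G1 X140.9870 Y79.3622
G1 X157.4856 Y91.3491
G1 X163.7875 Y110.7444
G0 X83.7868 Y14.0175
M3 S830
G1 X92.0653 Y24.4373 F1627
G1 X105.5313 Y45.9054
G1 X121.3277 Y72.4848
G1 X136.5973 Y98.2389
G1 X148.4829 Y117.2310
M5
G0 X0.0000 Y0.0000

Since the viewBox matches the mm dimensions, user units are millimetres directly. The only transform is the Y-flip y_m = 148.2069 − y_svg.

Shape 1 is a rectangle drawn with `<rect>`. Its stroke #008000 means engrave at S336, F3057. After flipping Y the toolpath is (32.5699,110.4898) → (93.4996,110.4898) → (93.4996,65.8705) → (32.5699,65.8705) → (32.5699,110.4898), returning to the start.

Shape 2 is a circle drawn with `<circle>`. Its stroke #008000 means engrave at S336, F3057. After flipping Y the toolpath is (154.9360,99.7997) → (149.1321,117.6621) → (133.9374,128.7017) → (115.1558,128.7017) → (99.9611,117.6621) → (94.1572,99.7997) → (99.9611,81.9373) → (115.1558,70.8977) → (133.9374,70.8977) → (149.1321,81.9373) → (154.9360,99.7997), returning to the start.

Shape 3 is a circle drawn with `<circle>`. Its stroke #008000 means engrave at S336, F3057. After flipping Y the toolpath is (163.7875,110.7444) → (157.4856,130.1397) → (140.9870,142.1266) → (120.5936,142.1266) → (104.0950,130.1397) → (97.7931,110.7444) → (104.0950,91.3491) → (120.5936,79.3622) → (140.9870,79.3622) → (157.4856,91.3491) → (163.7875,110.7444), returning to the start.

Shape 4 is a cubic bezier drawn with `<path>`. Its stroke #ff8800 means cut at S830, F1627. After flipping Y the toolpath is (83.7868,14.0175) → (92.0653,24.4373) → (105.5313,45.9054) → (121.3277,72.4848) → (136.5973,98.2389) → (148.4829,117.2310).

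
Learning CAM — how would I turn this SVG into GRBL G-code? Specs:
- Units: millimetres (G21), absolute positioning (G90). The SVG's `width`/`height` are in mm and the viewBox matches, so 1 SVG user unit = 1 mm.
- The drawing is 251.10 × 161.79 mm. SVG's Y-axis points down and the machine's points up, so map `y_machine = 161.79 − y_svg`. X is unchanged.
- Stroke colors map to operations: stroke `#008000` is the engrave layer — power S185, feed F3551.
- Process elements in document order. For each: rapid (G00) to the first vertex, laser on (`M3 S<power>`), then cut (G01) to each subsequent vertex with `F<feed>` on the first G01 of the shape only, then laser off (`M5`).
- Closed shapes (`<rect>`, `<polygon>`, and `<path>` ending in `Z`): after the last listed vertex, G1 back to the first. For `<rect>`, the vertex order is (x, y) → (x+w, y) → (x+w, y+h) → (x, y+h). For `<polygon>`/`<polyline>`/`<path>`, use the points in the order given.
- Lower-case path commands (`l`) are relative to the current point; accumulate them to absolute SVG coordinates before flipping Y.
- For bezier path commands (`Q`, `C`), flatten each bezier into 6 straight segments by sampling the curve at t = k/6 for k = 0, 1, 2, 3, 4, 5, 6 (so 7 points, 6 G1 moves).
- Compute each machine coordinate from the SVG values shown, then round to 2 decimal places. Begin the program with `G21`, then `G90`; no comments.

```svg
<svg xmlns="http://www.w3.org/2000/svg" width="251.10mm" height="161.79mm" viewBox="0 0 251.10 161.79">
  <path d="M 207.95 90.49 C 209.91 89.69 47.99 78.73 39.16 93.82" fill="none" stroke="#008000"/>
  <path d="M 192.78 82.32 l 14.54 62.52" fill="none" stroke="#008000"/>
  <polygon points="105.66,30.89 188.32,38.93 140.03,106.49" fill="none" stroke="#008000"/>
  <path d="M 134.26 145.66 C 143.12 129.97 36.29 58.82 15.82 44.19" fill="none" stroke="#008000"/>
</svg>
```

Since the viewBox matches the mm dimensions, user units are millimetres directly. The only transform is the Y-flip y_m = 161.79 − y_svg.

Shape 1 is a cubic bezier drawn with `<path>`. Its stroke #008000 means engrave at S185, F3551. After flipping Y the toolpath is (207.95,71.30) → (196.74,72.38) → (167.02,74.15) → (127.60,75.59) → (87.28,75.72) → (54.87,73.51) → (39.16,67.97).

Shape 2 is a line segment drawn with `<path>`. Its stroke #008000 means engrave at S185, F3551. After flipping Y the toolpath is (192.78,79.47) → (207.32,16.95).

Shape 3 is a regular polygon drawn with `<polygon>`. Its stroke #008000 means engrave at S185, F3551. After flipping Y the toolpath is (105.66,130.90) → (188.32,122.86) → (140.03,55.30) → (105.66,130.90), returning to the start.

Shape 4 is a cubic bezier drawn with `<path>`. Its stroke #008000 means engrave at S185, F3551. After flipping Y the toolpath is (134.26,16.13) → (129.98,28.08) → (112.04,46.16) → (86.04,67.26) → (57.59,88.28) → (32.32,106.09) → (15.82,117.60).

G21
G90
G00 X207.95 Y71.30
M3 S185
G01 X196.74 Y72.38 F3551
G01 X167.02 Y74.15
G01 X127.60 Y75.59
G01 X87.28 Y75.72
G01 X54.87 Y73.51
G01 X39.16 Y67.97
M5
G00 X192.78 Y79.47
M3 S185
G01 X207.32 Y16.95 F3551
M5
G00 X105.66 Y130.90
M3 S185
G01 X188.32 Y122.86 F3551
G01 X140.03 Y55.30
G01 X105.66 Y130.90
M5
G00 X134.26 Y16.13
M3 S185
G01 X129.98 Y28.08 F3551
G01 X112.04 Y46.16
G01 X86.04 Y67.26
G01 X57.59 Y88.28
G01 X32.32 Y106.09
G01 X15.82 Y117.60
M5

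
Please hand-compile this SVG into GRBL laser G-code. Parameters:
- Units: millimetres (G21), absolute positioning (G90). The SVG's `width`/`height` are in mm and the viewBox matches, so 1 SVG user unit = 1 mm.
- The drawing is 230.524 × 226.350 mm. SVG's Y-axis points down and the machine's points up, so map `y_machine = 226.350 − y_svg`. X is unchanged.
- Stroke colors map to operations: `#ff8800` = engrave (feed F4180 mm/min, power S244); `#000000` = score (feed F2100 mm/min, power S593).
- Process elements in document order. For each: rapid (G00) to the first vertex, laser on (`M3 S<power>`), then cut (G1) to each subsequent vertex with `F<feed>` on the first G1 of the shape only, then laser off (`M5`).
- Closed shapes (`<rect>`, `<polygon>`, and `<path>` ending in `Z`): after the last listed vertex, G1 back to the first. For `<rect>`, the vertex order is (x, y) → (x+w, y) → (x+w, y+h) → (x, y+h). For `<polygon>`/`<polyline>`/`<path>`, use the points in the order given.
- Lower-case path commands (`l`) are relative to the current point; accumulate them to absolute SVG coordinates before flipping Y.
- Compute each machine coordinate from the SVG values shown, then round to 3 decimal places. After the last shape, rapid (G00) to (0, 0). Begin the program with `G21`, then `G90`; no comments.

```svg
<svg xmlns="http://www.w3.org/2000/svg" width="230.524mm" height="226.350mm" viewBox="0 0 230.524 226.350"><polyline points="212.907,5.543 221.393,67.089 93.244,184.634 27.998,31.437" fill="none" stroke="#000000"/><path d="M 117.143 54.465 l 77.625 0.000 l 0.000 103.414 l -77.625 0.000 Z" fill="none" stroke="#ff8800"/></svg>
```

1 u = 1 mm; y_m = 226.350 − y.

[1] `<polyline>` open polyline, #000000→score S593 F2100: (212.907,220.807) → (221.393,159.261) → (93.244,41.716) → (27.998,194.913)

[2] `<path>` rectangle, #ff8800→engrave S244 F4180: (117.143,171.885) → (194.768,171.885) → (194.768,68.471) → (117.143,68.471) → (117.143,171.885) (closed)

G21
G90
G00 X212.907 Y220.807
M3 S593
G1 X221.393 Y159.261 F2100
G1 X93.244 Y41.716
G1 X27.998 Y194.913
M5
G00 X117.143 Y171.885
M3 S244
G1 X194.768 Y171.885 F4180
G1 X194.768 Y68.471
G1 X117.143 Y68.471
G1 X117.143 Y171.885
M5
G00 X0.000 Y0.000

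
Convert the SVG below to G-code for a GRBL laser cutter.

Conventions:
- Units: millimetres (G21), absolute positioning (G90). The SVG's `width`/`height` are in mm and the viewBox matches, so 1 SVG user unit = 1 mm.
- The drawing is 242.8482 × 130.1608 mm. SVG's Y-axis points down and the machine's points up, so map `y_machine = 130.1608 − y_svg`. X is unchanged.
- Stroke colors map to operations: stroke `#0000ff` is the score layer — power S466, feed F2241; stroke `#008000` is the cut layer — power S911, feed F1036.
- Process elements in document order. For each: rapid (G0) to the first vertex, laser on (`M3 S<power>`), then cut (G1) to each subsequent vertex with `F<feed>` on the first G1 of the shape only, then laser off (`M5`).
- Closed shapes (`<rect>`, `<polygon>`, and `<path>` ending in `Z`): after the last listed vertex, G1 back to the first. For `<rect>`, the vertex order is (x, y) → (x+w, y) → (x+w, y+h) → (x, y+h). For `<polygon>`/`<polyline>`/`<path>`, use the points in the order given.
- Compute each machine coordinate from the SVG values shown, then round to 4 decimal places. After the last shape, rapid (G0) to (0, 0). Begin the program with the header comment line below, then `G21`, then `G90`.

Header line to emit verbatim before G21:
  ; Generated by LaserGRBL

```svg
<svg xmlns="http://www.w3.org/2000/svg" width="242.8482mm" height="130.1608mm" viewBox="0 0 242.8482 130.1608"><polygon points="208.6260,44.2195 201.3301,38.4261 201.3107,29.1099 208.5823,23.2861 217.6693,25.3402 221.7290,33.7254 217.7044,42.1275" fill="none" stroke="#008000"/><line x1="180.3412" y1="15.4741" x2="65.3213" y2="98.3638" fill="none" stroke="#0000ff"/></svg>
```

1 u = 1 mm; y_m = 130.1608 − y.

[1] `<polygon>` regular polygon, #008000→cut S911 F1036: (208.6260,85.9413) → (201.3301,91.7347) → (201.3107,101.0509) → (208.5823,106.8747) → (217.6693,104.8206) → (221.7290,96.4354) → (217.7044,88.0333) → (208.6260,85.9413) (closed)

[2] `<line>` line segment, #0000ff→score S466 F2241: (180.3412,114.6867) → (65.3213,31.7970)

; Generated by LaserGRBL
G21
G90
G0 X208.6260 Y85.9413
M3 S911
G1 X201.3301 Y91.7347 F1036
G1 X201.3107 Y101.0509
G1 X208.5823 Y106.8747
G1 X217.6693 Y104.8206
G1 X221.7290 Y96.4354
G1 X217.7044 Y88.0333
G1 X208.6260 Y85.9413
M5
G0 X180.3412 Y114.6867
M3 S466
G1 X65.3213 Y31.7970 F2241
M5
G0 X0.0000 Y0.0000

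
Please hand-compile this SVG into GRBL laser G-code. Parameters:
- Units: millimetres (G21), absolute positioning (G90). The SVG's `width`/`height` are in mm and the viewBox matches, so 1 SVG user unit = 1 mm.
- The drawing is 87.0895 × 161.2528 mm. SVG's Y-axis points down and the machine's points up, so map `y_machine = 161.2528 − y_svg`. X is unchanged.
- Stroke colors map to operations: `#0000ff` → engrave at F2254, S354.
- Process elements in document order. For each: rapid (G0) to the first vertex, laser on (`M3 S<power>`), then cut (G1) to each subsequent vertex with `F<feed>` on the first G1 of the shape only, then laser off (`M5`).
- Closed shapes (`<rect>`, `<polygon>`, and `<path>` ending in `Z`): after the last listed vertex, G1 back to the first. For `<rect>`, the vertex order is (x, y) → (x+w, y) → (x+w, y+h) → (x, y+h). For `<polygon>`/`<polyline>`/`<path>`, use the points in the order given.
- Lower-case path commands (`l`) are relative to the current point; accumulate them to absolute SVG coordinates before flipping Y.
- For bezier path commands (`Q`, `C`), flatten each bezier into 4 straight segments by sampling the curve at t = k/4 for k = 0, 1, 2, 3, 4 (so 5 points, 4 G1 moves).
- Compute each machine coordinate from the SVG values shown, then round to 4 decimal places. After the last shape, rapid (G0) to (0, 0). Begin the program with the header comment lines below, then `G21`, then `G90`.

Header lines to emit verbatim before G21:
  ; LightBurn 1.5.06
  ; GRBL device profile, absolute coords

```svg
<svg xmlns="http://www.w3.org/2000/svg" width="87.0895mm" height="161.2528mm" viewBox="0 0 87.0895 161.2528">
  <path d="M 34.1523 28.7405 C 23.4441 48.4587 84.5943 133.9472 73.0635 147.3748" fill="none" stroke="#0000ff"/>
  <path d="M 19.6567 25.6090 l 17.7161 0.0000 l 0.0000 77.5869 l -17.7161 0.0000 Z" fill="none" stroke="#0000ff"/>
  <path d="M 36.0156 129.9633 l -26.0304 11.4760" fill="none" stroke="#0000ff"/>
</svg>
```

viewBox `0 0 87.0895 161.2528` with mm width/height → 1 unit = 1 mm. Flip: y_m = 161.2528 − y_svg.

**Shape 1** — `<path>` cubic bezier, stroke `#0000ff` → engrave (S354, F2254). Control points (SVG): P0=(34.1523,28.7405), P1=(23.4441,48.4587), P2=(84.5943,133.9472), P3=(73.0635,147.3748); sampled at t=k/4. Machine vertices: (34.1523,132.5123) → (37.3362,107.5453) → (53.9164,70.8362) → (70.3423,35.3065) → (73.0635,13.8780). Open path.

**Shape 2** — `<path>` rectangle, stroke `#0000ff` → engrave (S354, F2254). Machine vertices: (19.6567,135.6438) → (37.3728,135.6438) → (37.3728,58.0569) → (19.6567,58.0569) → (19.6567,135.6438). Closed: final G1 returns to the first vertex.

**Shape 3** — `<path>` line segment, stroke `#0000ff` → engrave (S354, F2254). Machine vertices: (36.0156,31.2895) → (9.9852,19.8135). Open path.

; LightBurn 1.5.06
; GRBL device profile, absolute coords
G21
G90
G0 X34.1523 Y132.5123
M3 S354
G1 X37.3362 Y107.5453 F2254
G1 X53.9164 Y70.8362
G1 X70.3423 Y35.3065
G1 X73.0635 Y13.8780
M5
G0 X19.6567 Y135.6438
M3 S354
G1 X37.3728 Y135.6438 F2254
G1 X37.3728 Y58.0569
G1 X19.6567 Y58.0569
G1 X19.6567 Y135.6438
M5
G0 X36.0156 Y31.2895
M3 S354
G1 X9.9852 Y19.8135 F2254
M5
G0 X0.0000 Y0.0000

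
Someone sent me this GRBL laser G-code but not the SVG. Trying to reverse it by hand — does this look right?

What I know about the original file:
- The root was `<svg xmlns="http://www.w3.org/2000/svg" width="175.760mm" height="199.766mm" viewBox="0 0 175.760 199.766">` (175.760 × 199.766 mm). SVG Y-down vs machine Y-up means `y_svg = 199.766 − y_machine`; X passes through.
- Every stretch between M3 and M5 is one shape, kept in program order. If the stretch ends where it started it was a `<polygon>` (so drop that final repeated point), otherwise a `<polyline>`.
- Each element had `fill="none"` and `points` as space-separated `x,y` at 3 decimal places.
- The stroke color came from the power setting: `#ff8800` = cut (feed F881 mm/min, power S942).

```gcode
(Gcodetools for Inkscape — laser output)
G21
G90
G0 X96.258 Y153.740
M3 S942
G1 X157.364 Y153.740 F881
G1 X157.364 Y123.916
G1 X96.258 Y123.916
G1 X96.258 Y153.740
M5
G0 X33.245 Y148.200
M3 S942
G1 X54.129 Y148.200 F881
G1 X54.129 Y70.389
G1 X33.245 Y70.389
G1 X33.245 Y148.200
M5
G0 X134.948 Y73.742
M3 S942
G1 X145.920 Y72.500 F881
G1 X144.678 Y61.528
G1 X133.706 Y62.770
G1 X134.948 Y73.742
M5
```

Each laser-on run becomes one SVG element. Flip Y back into SVG space with y_svg = 199.766 − y_machine. Every run uses S942, so all elements get stroke `#ff8800` (cut).

Run 1: The run returns to its start, so emit a `<polygon>` with points (Y-flipped): 96.258,46.026 157.364,46.026 157.364,75.850 96.258,75.850.

Run 2: The run returns to its start, so emit a `<polygon>` with points (Y-flipped): 33.245,51.566 54.129,51.566 54.129,129.377 33.245,129.377.

Run 3: The run returns to its start, so emit a `<polygon>` with points (Y-flipped): 134.948,126.024 145.920,127.266 144.678,138.238 133.706,136.996.

<svg xmlns="http://www.w3.org/2000/svg" width="175.760mm" height="199.766mm" viewBox="0 0 175.760 199.766">
  <polygon points="96.258,46.026 157.364,46.026 157.364,75.850 96.258,75.850" fill="none" stroke="#ff8800"/>
  <polygon points="33.245,51.566 54.129,51.566 54.129,129.377 33.245,129.377" fill="none" stroke="#ff8800"/>
  <polygon points="134.948,126.024 145.920,127.266 144.678,138.238 133.706,136.996" fill="none" stroke="#ff8800"/>
</svg>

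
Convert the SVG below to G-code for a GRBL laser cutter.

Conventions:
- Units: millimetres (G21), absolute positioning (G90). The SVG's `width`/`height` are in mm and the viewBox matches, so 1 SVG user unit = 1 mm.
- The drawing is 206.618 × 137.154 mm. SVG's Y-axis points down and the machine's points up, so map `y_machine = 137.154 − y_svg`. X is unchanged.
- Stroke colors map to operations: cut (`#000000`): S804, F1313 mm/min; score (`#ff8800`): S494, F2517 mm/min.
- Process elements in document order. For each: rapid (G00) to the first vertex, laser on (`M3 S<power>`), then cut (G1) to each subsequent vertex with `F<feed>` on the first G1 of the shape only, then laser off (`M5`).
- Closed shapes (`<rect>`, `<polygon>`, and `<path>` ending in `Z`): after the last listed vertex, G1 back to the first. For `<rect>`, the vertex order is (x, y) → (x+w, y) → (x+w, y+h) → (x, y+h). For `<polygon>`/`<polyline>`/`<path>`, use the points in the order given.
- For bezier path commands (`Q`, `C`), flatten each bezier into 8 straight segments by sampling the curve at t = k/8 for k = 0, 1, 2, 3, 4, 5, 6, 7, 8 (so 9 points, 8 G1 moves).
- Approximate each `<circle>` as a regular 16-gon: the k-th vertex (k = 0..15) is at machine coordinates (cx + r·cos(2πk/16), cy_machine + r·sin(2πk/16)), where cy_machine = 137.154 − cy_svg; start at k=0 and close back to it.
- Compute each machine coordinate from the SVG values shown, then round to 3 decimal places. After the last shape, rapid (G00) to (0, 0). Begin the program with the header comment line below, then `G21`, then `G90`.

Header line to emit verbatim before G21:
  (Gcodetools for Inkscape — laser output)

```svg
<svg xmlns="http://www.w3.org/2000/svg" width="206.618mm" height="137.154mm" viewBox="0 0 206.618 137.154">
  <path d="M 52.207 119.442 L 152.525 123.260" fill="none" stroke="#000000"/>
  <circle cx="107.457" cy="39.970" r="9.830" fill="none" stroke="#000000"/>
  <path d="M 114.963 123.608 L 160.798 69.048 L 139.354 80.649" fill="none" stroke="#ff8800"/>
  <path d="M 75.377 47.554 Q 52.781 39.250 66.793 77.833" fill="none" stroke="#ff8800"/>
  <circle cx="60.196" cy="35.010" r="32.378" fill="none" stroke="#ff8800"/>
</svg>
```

viewBox `0 0 206.618 137.154` with mm width/height → 1 unit = 1 mm. Flip: y_m = 137.154 − y_svg.

**Shape 1** — `<path>` line segment, stroke `#000000` → cut (S804, F1313). Machine vertices: (52.207,17.712) → (152.525,13.894). Open path.

**Shape 2** — `<circle>` circle, stroke `#000000` → cut (S804, F1313). Machine vertices: (117.287,97.184) → (116.539,100.946) → (114.408,104.135) → (111.219,106.266) → (107.457,107.014) → (103.695,106.266) → (100.506,104.135) → (98.375,100.946) → (97.627,97.184) → (98.375,93.422) → (100.506,90.233) → (103.695,88.102) → (107.457,87.354) → (111.219,88.102) → (114.408,90.233) → (116.539,93.422) → (117.287,97.184). Closed: final G1 returns to the first vertex.

**Shape 3** — `<path>` open polyline, stroke `#ff8800` → score (S494, F2517). Machine vertices: (114.963,13.546) → (160.798,68.106) → (139.354,56.505). Open path.

**Shape 4** — `<path>` quadratic bezier, stroke `#ff8800` → score (S494, F2517). Control points (SVG): P0=(75.377,47.554), P1=(52.781,39.250), P2=(66.793,77.833); sampled at t=k/8. Machine vertices: (75.377,89.600) → (70.300,90.943) → (66.367,90.822) → (63.578,89.235) → (61.933,86.182) → (61.432,81.665) → (62.075,75.682) → (63.862,68.234) → (66.793,59.321). Open path.

**Shape 5** — `<circle>` circle, stroke `#ff8800` → score (S494, F2517). Machine vertices: (92.574,102.144) → (90.109,114.535) → (83.091,125.039) → (72.587,132.057) → (60.196,134.522) → (47.805,132.057) → (37.301,125.039) → (30.283,114.535) → (27.818,102.144) → (30.283,89.753) → (37.301,79.249) → (47.805,72.231) → (60.196,69.766) → (72.587,72.231) → (83.091,79.249) → (90.109,89.753) → (92.574,102.144). Closed: final G1 returns to the first vertex.

(Gcodetools for Inkscape — laser output)
G21
G90
G00 X52.207 Y17.712
M3 S804
G1 X152.525 Y13.894 F1313
M5
G00 X117.287 Y97.184
M3 S804
G1 X116.539 Y100.946 F1313
G1 X114.408 Y104.135
G1 X111.219 Y106.266
G1 X107.457 Y107.014
G1 X103.695 Y106.266
G1 X100.506 Y104.135
G1 X98.375 Y100.946
G1 X97.627 Y97.184
G1 X98.375 Y93.422
G1 X100.506 Y90.233
G1 X103.695 Y88.102
G1 X107.457 Y87.354
G1 X111.219 Y88.102
G1 X114.408 Y90.233
G1 X116.539 Y93.422
G1 X117.287 Y97.184
M5
G00 X114.963 Y13.546
M3 S494
G1 X160.798 Y68.106 F2517
G1 X139.354 Y56.505
M5
G00 X75.377 Y89.600
M3 S494
G1 X70.300 Y90.943 F2517
G1 X66.367 Y90.822
G1 X63.578 Y89.235
G1 X61.933 Y86.182
G1 X61.432 Y81.665
G1 X62.075 Y75.682
G1 X63.862 Y68.234
G1 X66.793 Y59.321
M5
G00 X92.574 Y102.144
M3 S494
G1 X90.109 Y114.535 F2517
G1 X83.091 Y125.039
G1 X72.587 Y132.057
G1 X60.196 Y134.522
G1 X47.805 Y132.057
G1 X37.301 Y125.039
G1 X30.283 Y114.535
G1 X27.818 Y102.144
G1 X30.283 Y89.753
G1 X37.301 Y79.249
G1 X47.805 Y72.231
G1 X60.196 Y69.766
G1 X72.587 Y72.231
G1 X83.091 Y79.249
G1 X90.109 Y89.753
G1 X92.574 Y102.144
M5
G00 X0.000 Y0.000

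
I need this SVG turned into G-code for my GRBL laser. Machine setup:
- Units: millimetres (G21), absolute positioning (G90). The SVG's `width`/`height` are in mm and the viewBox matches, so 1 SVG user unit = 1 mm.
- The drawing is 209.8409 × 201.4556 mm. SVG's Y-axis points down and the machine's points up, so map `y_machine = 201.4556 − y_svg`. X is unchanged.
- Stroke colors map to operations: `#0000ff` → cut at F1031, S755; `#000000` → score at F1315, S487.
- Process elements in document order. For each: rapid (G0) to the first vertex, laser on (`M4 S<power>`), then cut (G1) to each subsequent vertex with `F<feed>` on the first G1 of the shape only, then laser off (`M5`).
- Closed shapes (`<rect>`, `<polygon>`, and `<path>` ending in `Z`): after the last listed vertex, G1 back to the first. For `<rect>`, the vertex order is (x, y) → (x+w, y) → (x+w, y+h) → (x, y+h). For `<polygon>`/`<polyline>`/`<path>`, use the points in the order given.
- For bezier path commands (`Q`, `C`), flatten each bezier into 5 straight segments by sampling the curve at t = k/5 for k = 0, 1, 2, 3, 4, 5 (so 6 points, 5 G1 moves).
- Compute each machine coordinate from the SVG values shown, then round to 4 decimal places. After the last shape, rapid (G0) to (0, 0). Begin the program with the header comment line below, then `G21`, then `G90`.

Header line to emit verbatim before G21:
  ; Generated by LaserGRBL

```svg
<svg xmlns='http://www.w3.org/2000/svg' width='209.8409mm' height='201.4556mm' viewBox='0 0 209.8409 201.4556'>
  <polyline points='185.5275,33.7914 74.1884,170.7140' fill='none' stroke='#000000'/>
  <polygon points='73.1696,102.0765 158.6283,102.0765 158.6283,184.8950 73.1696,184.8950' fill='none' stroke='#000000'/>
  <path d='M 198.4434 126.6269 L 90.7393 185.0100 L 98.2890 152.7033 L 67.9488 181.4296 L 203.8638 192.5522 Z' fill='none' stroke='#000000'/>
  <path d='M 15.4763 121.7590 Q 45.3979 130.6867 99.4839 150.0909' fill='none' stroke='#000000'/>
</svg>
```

; Generated by LaserGRBL
G21
G90
G0 X185.5275 Y167.6642
M4 S487
G1 X74.1884 Y30.7416 F1315
M5
G0 X73.1696 Y99.3791
M4 S487
G1 X158.6283 Y99.3791 F1315
G1 X158.6283 Y16.5606
G1 X73.1696 Y16.5606
G1 X73.1696 Y99.3791
M5
G0 X198.4434 Y74.8287
M4 S487
G1 X90.7393 Y16.4456 F1315
G1 X98.2890 Y48.7523
G1 X67.9488 Y20.0260
G1 X203.8638 Y8.9034
G1 X198.4434 Y74.8287
M5
G0 X15.4763 Y79.6966
M4 S487
G1 X28.4115 Y75.7065 F1315
G1 X43.2799 Y70.8782
G1 X60.0814 Y65.2118
G1 X78.8161 Y58.7073
G1 X99.4839 Y51.3647
M5
G0 X0.0000 Y0.0000

viewBox `0 0 209.8409 201.4556` with mm width/height → 1 unit = 1 mm. Flip: y_m = 201.4556 − y_svg.

**Shape 1** — `<polyline>` line segment, stroke `#000000` → score (S487, F1315). Machine vertices: (185.5275,167.6642) → (74.1884,30.7416). Open path.

**Shape 2** — `<polygon>` rectangle, stroke `#000000` → score (S487, F1315). Machine vertices: (73.1696,99.3791) → (158.6283,99.3791) → (158.6283,16.5606) → (73.1696,16.5606) → (73.1696,99.3791). Closed: final G1 returns to the first vertex.

**Shape 3** — `<path>` closed polygon, stroke `#000000` → score (S487, F1315). Machine vertices: (198.4434,74.8287) → (90.7393,16.4456) → (98.2890,48.7523) → (67.9488,20.0260) → (203.8638,8.9034) → (198.4434,74.8287). Closed: final G1 returns to the first vertex.

**Shape 4** — `<path>` quadratic bezier, stroke `#000000` → score (S487, F1315). Control points (SVG): P0=(15.4763,121.7590), P1=(45.3979,130.6867), P2=(99.4839,150.0909); sampled at t=k/5. Machine vertices: (15.4763,79.6966) → (28.4115,75.7065) → (43.2799,70.8782) → (60.0814,65.2118) → (78.8161,58.7073) → (99.4839,51.3647). Open path.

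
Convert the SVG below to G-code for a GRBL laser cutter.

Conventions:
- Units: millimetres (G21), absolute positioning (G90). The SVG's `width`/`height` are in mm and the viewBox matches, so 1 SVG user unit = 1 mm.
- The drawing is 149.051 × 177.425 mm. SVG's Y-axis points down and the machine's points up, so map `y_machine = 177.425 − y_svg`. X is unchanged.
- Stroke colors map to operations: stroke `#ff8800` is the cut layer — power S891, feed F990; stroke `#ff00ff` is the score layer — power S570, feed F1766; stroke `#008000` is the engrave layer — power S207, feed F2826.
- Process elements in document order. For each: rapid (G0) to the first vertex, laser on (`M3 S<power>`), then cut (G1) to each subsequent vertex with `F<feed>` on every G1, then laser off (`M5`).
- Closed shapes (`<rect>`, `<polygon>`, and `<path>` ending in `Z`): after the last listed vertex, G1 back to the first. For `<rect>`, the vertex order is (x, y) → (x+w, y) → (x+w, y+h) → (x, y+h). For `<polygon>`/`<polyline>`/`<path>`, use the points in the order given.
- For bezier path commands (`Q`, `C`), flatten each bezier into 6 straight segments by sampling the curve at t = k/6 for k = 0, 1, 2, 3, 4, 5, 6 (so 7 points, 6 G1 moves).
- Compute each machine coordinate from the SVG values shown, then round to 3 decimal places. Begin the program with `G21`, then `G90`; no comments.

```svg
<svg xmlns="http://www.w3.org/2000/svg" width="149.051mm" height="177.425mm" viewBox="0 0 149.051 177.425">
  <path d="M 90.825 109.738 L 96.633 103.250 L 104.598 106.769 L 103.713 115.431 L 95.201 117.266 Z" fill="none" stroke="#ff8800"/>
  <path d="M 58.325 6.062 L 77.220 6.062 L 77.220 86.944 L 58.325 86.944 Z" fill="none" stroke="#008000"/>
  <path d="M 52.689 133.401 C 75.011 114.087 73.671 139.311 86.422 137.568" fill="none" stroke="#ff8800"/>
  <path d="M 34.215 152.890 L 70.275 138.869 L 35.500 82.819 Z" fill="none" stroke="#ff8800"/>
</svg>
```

1 u = 1 mm; y_m = 177.425 − y.

[1] `<path>` regular polygon, #ff8800→cut S891 F990: (90.825,67.687) → (96.633,74.175) → (104.598,70.656) → (103.713,61.994) → (95.201,60.159) → (90.825,67.687) (closed)

[2] `<path>` rectangle, #008000→engrave S207 F2826: (58.325,171.363) → (77.220,171.363) → (77.220,90.481) → (58.325,90.481) → (58.325,171.363) (closed)

[3] `<path>` cubic bezier, #ff8800→cut S891 F990: (52.689,44.024) → (62.053,50.301) → (68.522,51.140) → (73.145,48.530) → (76.970,44.455) → (81.046,40.902) → (86.422,39.857)

[4] `<path>` closed polygon, #ff8800→cut S891 F990: (34.215,24.535) → (70.275,38.556) → (35.500,94.606) → (34.215,24.535) (closed)

G21
G90
G0 X90.825 Y67.687
M3 S891
G1 X96.633 Y74.175 F990
G1 X104.598 Y70.656 F990
G1 X103.713 Y61.994 F990
G1 X95.201 Y60.159 F990
G1 X90.825 Y67.687 F990
M5
G0 X58.325 Y171.363
M3 S207
G1 X77.220 Y171.363 F2826
G1 X77.220 Y90.481 F2826
G1 X58.325 Y90.481 F2826
G1 X58.325 Y171.363 F2826
M5
G0 X52.689 Y44.024
M3 S891
G1 X62.053 Y50.301 F990
G1 X68.522 Y51.140 F990
G1 X73.145 Y48.530 F990
G1 X76.970 Y44.455 F990
G1 X81.046 Y40.902 F990
G1 X86.422 Y39.857 F990
M5
G0 X34.215 Y24.535
M3 S891
G1 X70.275 Y38.556 F990
G1 X35.500 Y94.606 F990
G1 X34.215 Y24.535 F990
M5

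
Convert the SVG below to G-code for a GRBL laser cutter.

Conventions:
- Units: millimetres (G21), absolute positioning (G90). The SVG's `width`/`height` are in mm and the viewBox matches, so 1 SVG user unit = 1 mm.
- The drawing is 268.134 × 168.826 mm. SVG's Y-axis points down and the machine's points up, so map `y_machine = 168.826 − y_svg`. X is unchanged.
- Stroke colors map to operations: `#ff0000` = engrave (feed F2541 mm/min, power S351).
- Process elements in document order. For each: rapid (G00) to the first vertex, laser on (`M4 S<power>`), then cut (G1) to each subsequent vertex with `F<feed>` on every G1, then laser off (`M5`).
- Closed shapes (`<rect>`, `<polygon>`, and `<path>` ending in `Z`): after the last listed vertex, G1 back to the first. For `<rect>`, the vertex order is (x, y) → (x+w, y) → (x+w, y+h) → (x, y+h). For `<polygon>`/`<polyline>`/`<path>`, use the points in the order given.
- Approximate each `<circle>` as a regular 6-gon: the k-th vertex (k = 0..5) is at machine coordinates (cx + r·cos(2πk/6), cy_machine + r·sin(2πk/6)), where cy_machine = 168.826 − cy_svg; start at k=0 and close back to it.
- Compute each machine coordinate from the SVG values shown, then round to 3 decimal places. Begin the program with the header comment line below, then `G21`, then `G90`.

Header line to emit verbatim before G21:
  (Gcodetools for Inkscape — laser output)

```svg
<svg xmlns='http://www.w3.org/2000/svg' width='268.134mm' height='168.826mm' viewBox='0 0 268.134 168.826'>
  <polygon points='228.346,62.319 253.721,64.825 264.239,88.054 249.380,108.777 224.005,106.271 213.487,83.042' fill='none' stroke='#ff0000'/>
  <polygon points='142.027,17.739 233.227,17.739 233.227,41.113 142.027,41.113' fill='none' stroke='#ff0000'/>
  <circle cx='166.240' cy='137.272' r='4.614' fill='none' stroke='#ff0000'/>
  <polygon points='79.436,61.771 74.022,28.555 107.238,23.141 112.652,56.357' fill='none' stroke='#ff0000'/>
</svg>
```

Since the viewBox matches the mm dimensions, user units are millimetres directly. The only transform is the Y-flip y_m = 168.826 − y_svg.

Shape 1 is a regular polygon drawn with `<polygon>`. Its stroke #ff0000 means engrave at S351, F2541. After flipping Y the toolpath is (228.346,106.507) → (253.721,104.001) → (264.239,80.772) → (249.380,60.049) → (224.005,62.555) → (213.487,85.784) → (228.346,106.507), returning to the start.

Shape 2 is a rectangle drawn with `<polygon>`. Its stroke #ff0000 means engrave at S351, F2541. After flipping Y the toolpath is (142.027,151.087) → (233.227,151.087) → (233.227,127.713) → (142.027,127.713) → (142.027,151.087), returning to the start.

Shape 3 is a circle drawn with `<circle>`. Its stroke #ff0000 means engrave at S351, F2541. After flipping Y the toolpath is (170.854,31.554) → (168.547,35.550) → (163.933,35.550) → (161.626,31.554) → (163.933,27.558) → (168.547,27.558) → (170.854,31.554), returning to the start.

Shape 4 is a regular polygon drawn with `<polygon>`. Its stroke #ff0000 means engrave at S351, F2541. After flipping Y the toolpath is (79.436,107.055) → (74.022,140.271) → (107.238,145.685) → (112.652,112.469) → (79.436,107.055), returning to the start.

(Gcodetools for Inkscape — laser output)
G21
G90
G00 X228.346 Y106.507
M4 S351
G1 X253.721 Y104.001 F2541
G1 X264.239 Y80.772 F2541
G1 X249.380 Y60.049 F2541
G1 X224.005 Y62.555 F2541
G1 X213.487 Y85.784 F2541
G1 X228.346 Y106.507 F2541
M5
G00 X142.027 Y151.087
M4 S351
G1 X233.227 Y151.087 F2541
G1 X233.227 Y127.713 F2541
G1 X142.027 Y127.713 F2541
G1 X142.027 Y151.087 F2541
M5
G00 X170.854 Y31.554
M4 S351
G1 X168.547 Y35.550 F2541
G1 X163.933 Y35.550 F2541
G1 X161.626 Y31.554 F2541
G1 X163.933 Y27.558 F2541
G1 X168.547 Y27.558 F2541
G1 X170.854 Y31.554 F2541
M5
G00 X79.436 Y107.055
M4 S351
G1 X74.022 Y140.271 F2541
G1 X107.238 Y145.685 F2541
G1 X112.652 Y112.469 F2541
G1 X79.436 Y107.055 F2541
M5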